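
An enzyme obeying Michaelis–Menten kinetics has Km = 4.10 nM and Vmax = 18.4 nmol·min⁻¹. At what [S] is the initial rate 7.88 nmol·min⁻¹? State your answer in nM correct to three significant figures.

3.07 nM

Rearranging v = Vmax[S]/(Km+[S]) gives [S] = Km·v/(Vmax − v).
[S] = 4.10 × 7.88 / (18.4 − 7.88) = 32.31/10.52 = 3.07 nM.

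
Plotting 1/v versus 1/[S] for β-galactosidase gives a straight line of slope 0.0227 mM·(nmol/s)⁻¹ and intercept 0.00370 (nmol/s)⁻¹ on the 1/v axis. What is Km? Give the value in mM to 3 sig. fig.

6.14 mM

y-intercept = 1/Vmax ⇒ Vmax = 270 nmol/s; slope = Km/Vmax ⇒ Km = slope × Vmax.
Km = 0.0227 × 270 = 6.14 mM.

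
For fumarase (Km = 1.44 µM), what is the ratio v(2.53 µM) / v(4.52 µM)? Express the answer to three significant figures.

0.840

Since Vmax cancels, v₂/v₁ = [S]₂(Km+[S]₁) / [S]₁(Km+[S]₂).
= 2.53×(1.44+4.52) / (4.52×(1.44+2.53)) = 15.08/17.94 = 0.840.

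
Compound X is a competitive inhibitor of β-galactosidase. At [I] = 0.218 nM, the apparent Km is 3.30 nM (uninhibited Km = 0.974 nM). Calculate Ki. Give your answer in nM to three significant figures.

0.0913 nM

Competitive: Km,app = α·Km with α = 1 + [I]/Ki.
α = Km,app/Km = 3.30/0.974 = 3.388.
Since α = 1 + [I]/Ki, [I]/Ki = 3.388 − 1 = 2.388 and Ki = 0.218/2.388 = 0.0913 nM.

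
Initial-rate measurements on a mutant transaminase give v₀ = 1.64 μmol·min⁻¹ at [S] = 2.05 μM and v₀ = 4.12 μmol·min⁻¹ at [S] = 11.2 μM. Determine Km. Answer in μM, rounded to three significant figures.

From v = Vmax[S]/(Km+[S]), each point gives Vmax = v(Km+[S])/[S].
Equating: 1.64(Km+2.05)/2.05 = 4.12(Km+11.2)/11.2.
0.8000·Km + 1.64 = 0.3679·Km + 4.12, so (0.8000 − 0.3679)·Km = 4.12 − 1.64.
Km = 2.480/0.4321 = 5.74 μM; then Vmax = 1.64(5.74+2.05)/2.05 = 6.23 μmol·min⁻¹.

5.74 μM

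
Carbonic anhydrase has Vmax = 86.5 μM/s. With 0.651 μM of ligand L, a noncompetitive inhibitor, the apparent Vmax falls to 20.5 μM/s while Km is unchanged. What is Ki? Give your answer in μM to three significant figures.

Noncompetitive: Vmax,app = Vmax/α with α = 1 + [I]/Ki.
α = Vmax/Vmax,app = 86.5/20.5 = 4.220.
Ki = [I]/(α − 1) = 0.651/3.220 = 0.202 μM.

0.202 μM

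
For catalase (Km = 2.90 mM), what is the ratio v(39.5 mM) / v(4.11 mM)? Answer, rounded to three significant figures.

1.59

The fractional saturations are [S]/(Km+[S]) = 4.11/7.010 = 0.5863 and 39.5/42.40 = 0.9316.
v₂/v₁ is just their ratio: 0.9316/0.5863 = 1.59.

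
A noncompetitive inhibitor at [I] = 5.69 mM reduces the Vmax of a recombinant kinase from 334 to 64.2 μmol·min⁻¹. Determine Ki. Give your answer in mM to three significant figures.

Noncompetitive: Vmax,app = Vmax/α with α = 1 + [I]/Ki.
α = Vmax/Vmax,app = 334/64.2 = 5.202.
Since α = 1 + [I]/Ki, [I]/Ki = 5.202 − 1 = 4.202 and Ki = 5.69/4.202 = 1.35 mM.

1.35 mM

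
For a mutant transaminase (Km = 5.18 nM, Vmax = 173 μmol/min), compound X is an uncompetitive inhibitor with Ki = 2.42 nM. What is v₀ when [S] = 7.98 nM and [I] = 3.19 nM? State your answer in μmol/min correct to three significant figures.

α = 1 + [I]/Ki = 1 + 3.19/2.42 = 2.318.
For an uncompetitive inhibitor, both parameters are divided by α, giving Vmax/α and Km/α: Km,app = 2.23 nM, Vmax,app = 74.6 μmol/min.
v = Vmax,app·[S]/(Km,app + [S]) = 74.6 × 7.98/(2.23 + 7.98) = 58.3 μmol/min.

58.3 μmol/min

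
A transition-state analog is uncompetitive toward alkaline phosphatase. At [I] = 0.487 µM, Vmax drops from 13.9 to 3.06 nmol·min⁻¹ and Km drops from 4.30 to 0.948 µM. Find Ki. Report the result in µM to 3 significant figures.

Uncompetitive: Vmax,app = Vmax/α (and Km,app = Km/α) with α = 1 + [I]/Ki.
α = Vmax/Vmax,app = 13.9/3.06 = 4.542.
Ki = [I]/(α − 1) = 0.487/3.542 = 0.137 µM.

0.137 µM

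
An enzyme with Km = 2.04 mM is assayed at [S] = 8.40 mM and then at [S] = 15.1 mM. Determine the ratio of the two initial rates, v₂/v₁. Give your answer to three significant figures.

1.09

The fractional saturations are [S]/(Km+[S]) = 8.40/10.44 = 0.8046 and 15.1/17.14 = 0.8810.
v₂/v₁ is just their ratio: 0.8810/0.8046 = 1.09.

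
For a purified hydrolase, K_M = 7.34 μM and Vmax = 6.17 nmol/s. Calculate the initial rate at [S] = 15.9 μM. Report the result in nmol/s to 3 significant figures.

4.22 nmol/s

v = Vmax·[S]/(Km + [S]) = 6.17 × 15.9 / (7.34 + 15.9)
  = 98.10 / 23.24 = 4.22 nmol/s.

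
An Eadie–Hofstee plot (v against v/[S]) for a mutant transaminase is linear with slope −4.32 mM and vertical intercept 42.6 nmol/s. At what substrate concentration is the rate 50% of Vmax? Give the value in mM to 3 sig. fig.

4.32 mM

The Eadie–Hofstee slope gives Km = 4.32 mM (slope = −Km).
v/Vmax = [S]/(Km+[S]) = 0.5 ⇒ [S] = Km·0.5/(1−0.5) = 4.32 × 1.000 = 4.32 mM.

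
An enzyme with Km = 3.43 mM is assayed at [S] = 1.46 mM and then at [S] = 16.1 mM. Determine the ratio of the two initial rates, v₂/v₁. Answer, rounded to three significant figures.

2.76

Since Vmax cancels, v₂/v₁ = [S]₂(Km+[S]₁) / [S]₁(Km+[S]₂).
= 16.1×(3.43+1.46) / (1.46×(3.43+16.1)) = 78.73/28.51 = 2.76.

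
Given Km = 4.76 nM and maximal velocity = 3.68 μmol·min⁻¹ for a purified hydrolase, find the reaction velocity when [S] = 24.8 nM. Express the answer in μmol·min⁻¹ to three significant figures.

3.09 μmol·min⁻¹

v = Vmax·[S]/(Km + [S]) = 3.68 × 24.8 / (4.76 + 24.8)
  = 91.26 / 29.56 = 3.09 μmol·min⁻¹.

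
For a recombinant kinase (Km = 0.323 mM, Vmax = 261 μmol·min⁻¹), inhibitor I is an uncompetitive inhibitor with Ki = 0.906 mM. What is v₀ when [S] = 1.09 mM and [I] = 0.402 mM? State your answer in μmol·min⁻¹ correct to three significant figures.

α = 1 + [I]/Ki = 1 + 0.402/0.906 = 1.444.
For an uncompetitive inhibitor, both parameters are divided by α, giving Vmax/α and Km/α: Km,app = 0.224 mM, Vmax,app = 181 μmol·min⁻¹.
v = Vmax,app·[S]/(Km,app + [S]) = 181 × 1.09/(0.224 + 1.09) = 150 μmol·min⁻¹.

150 μmol·min⁻¹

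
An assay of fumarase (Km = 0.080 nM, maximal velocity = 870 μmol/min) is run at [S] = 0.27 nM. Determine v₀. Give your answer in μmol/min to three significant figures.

[S]/(Km+[S]) = 0.27/0.3500 = 0.7714, the fractional saturation.
v = 0.7714 × Vmax = 0.7714 × 870 = 671 μmol/min.

671 μmol/min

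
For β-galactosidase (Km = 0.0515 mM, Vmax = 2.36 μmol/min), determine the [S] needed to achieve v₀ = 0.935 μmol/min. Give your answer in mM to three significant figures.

Rearranging v = Vmax[S]/(Km+[S]) gives [S] = Km·v/(Vmax − v).
[S] = 0.0515 × 0.935 / (2.36 − 0.935) = 0.04815/1.425 = 0.0338 mM.

0.0338 mM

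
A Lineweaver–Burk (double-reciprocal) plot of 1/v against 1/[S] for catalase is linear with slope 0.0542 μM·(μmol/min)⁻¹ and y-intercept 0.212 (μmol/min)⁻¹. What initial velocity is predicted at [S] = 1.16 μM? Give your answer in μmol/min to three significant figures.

The y-intercept is 1/Vmax, so Vmax = 1/0.212 = 4.72 μmol/min.
The slope is Km/Vmax, so Km = 0.0542 × 4.72 = 0.256 μM.
Then v = 4.72 × 1.16/(0.256 + 1.16) = 3.87 μmol/min.

3.87 μmol/min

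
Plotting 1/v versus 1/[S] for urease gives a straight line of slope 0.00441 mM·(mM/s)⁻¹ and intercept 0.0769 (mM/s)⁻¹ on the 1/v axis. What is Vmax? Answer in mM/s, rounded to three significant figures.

The y-intercept of a Lineweaver–Burk plot equals 1/Vmax, so Vmax = 1/0.0769 = 13.0 mM/s.

13.0 mM/s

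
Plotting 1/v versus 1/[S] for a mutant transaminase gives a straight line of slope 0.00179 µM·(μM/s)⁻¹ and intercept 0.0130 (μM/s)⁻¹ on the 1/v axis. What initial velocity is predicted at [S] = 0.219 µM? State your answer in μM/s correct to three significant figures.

47.2 μM/s

The y-intercept is 1/Vmax, so Vmax = 1/0.0130 = 76.9 μM/s.
The slope is Km/Vmax, so Km = 0.00179 × 76.9 = 0.138 µM.
Then v = 76.9 × 0.219/(0.138 + 0.219) = 47.2 μM/s.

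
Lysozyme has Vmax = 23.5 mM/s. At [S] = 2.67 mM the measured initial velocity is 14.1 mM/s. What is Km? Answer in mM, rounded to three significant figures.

1.78 mM

v/Vmax = 14.1/23.5 = 0.6000 = [S]/(Km+[S]).
So Km + [S] = [S]/0.6000 = 4.450 mM, giving Km = 4.450 − 2.67 = 1.78 mM.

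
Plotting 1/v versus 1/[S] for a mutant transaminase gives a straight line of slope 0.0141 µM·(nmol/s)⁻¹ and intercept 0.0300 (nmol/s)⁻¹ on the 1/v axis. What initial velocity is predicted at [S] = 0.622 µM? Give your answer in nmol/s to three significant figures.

The y-intercept is 1/Vmax, so Vmax = 1/0.0300 = 33.3 nmol/s.
The slope is Km/Vmax, so Km = 0.0141 × 33.3 = 0.470 µM.
Then v = 33.3 × 0.622/(0.470 + 0.622) = 19.0 nmol/s.

19.0 nmol/s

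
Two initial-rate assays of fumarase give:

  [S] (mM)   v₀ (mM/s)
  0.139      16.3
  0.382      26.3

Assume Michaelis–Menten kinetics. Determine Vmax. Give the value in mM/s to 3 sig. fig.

From v = Vmax[S]/(Km+[S]), each point gives Vmax = v(Km+[S])/[S].
Equating: 16.3(Km+0.139)/0.139 = 26.3(Km+0.382)/0.382.
117.3·Km + 16.3 = 68.85·Km + 26.3, so (117.3 − 68.85)·Km = 26.3 − 16.3.
Km = 10.00/48.42 = 0.207 mM; then Vmax = 16.3(0.207+0.139)/0.139 = 40.5 mM/s.

40.5 mM/s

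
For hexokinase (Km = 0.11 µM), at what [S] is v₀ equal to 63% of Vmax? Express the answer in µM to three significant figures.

0.187 µM

v/Vmax = [S]/(Km+[S]) = 0.63, so [S] = Km·0.63/(1 − 0.63) = 0.11 × 1.703.
[S] = 0.187 µM.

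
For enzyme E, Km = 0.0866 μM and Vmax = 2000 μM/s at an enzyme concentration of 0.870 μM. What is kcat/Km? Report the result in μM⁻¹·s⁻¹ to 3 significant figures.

26500 μM⁻¹·s⁻¹

kcat = Vmax/[E]total = 2000/0.870 = 2300 s⁻¹.
kcat/Km = 2300/0.0866 = 26500 μM⁻¹·s⁻¹.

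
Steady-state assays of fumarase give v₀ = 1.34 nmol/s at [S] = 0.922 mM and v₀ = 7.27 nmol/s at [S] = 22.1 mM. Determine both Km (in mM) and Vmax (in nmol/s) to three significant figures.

Km = 5.27 mM; Vmax = 9.00 nmol/s

From v = Vmax[S]/(Km+[S]), each point gives Vmax = v(Km+[S])/[S].
Equating: 1.34(Km+0.922)/0.922 = 7.27(Km+22.1)/22.1.
1.453·Km + 1.34 = 0.3290·Km + 7.27, so (1.453 − 0.3290)·Km = 7.27 − 1.34.
Km = 5.930/1.124 = 5.27 mM; then Vmax = 1.34(5.27+0.922)/0.922 = 9.00 nmol/s.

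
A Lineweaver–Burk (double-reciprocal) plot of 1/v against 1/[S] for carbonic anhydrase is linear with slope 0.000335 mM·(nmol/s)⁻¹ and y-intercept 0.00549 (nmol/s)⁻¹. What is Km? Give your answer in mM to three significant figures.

0.0610 mM

y-intercept = 1/Vmax ⇒ Vmax = 182 nmol/s; slope = Km/Vmax ⇒ Km = slope × Vmax.
Km = 0.000335 × 182 = 0.0610 mM.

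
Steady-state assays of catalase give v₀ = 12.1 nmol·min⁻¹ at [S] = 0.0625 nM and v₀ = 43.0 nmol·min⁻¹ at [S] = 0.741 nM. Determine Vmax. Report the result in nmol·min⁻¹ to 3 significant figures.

56.2 nmol·min⁻¹

From v = Vmax[S]/(Km+[S]), each point gives Vmax = v(Km+[S])/[S].
Equating: 12.1(Km+0.0625)/0.0625 = 43.0(Km+0.741)/0.741.
193.6·Km + 12.1 = 58.03·Km + 43.0, so (193.6 − 58.03)·Km = 43.0 − 12.1.
Km = 30.90/135.6 = 0.228 nM; then Vmax = 12.1(0.228+0.0625)/0.0625 = 56.2 nmol·min⁻¹.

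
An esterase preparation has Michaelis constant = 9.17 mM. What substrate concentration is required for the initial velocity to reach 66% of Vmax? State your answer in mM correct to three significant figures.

17.8 mM

v/Vmax = [S]/(Km+[S]) = 0.66, so [S] = Km·0.66/(1 − 0.66) = 9.17 × 1.941.
[S] = 17.8 mM.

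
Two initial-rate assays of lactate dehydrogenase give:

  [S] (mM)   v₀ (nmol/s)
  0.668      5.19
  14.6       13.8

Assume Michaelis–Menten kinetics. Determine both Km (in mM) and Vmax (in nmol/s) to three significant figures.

From v = Vmax[S]/(Km+[S]), each point gives Vmax = v(Km+[S])/[S].
Equating: 5.19(Km+0.668)/0.668 = 13.8(Km+14.6)/14.6.
7.769·Km + 5.19 = 0.9452·Km + 13.8, so (7.769 − 0.9452)·Km = 13.8 − 5.19.
Km = 8.610/6.824 = 1.26 mM; then Vmax = 5.19(1.26+0.668)/0.668 = 15.0 nmol/s.

Km = 1.26 mM; Vmax = 15.0 nmol/s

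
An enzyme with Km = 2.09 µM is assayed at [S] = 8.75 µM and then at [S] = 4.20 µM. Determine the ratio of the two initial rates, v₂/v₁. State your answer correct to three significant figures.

0.827

Since Vmax cancels, v₂/v₁ = [S]₂(Km+[S]₁) / [S]₁(Km+[S]₂).
= 4.20×(2.09+8.75) / (8.75×(2.09+4.20)) = 45.53/55.04 = 0.827.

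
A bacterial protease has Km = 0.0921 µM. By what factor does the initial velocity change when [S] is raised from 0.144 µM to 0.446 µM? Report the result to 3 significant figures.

Since Vmax cancels, v₂/v₁ = [S]₂(Km+[S]₁) / [S]₁(Km+[S]₂).
= 0.446×(0.0921+0.144) / (0.144×(0.0921+0.446)) = 0.1053/0.07749 = 1.36.

1.36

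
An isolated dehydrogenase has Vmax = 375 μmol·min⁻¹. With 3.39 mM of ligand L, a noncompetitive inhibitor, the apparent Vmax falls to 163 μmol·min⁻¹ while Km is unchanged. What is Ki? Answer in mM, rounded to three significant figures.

2.61 mM

Noncompetitive: Vmax,app = Vmax/α with α = 1 + [I]/Ki.
α = Vmax/Vmax,app = 375/163 = 2.301.
Ki = [I]/(α − 1) = 3.39/1.301 = 2.61 mM.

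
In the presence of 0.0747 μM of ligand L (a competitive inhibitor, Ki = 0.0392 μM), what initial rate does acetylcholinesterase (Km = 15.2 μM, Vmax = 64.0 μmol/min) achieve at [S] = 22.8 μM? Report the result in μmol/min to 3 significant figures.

With α = 1 + [I]/Ki = 1 + 0.0747/0.0392 = 2.906, the competitive rate law is v = Vmax[S] / (αKm + [S]).
v = 64.0×22.8 / (2.906×15.2 + 22.8) = 1459/66.97 = 21.8 μmol/min.

21.8 μmol/min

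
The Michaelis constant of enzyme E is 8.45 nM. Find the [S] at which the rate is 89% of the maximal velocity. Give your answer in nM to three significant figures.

v/Vmax = [S]/(Km+[S]) = 0.89, so [S] = Km·0.89/(1 − 0.89) = 8.45 × 8.091.
[S] = 68.4 nM.

68.4 nM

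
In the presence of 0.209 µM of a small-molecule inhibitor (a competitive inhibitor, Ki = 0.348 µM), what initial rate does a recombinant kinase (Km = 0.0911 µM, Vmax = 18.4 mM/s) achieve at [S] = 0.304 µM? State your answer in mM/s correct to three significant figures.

α = 1 + [I]/Ki = 1 + 0.209/0.348 = 1.601.
For a competitive inhibitor, Vmax is unchanged and the apparent Km becomes α·Km: Km,app = 0.146 µM, Vmax,app = 18.4 mM/s.
v = Vmax,app·[S]/(Km,app + [S]) = 18.4 × 0.304/(0.146 + 0.304) = 12.4 mM/s.

12.4 mM/s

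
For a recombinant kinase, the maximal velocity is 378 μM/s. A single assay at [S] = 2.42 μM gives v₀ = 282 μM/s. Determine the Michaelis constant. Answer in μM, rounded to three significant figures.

v/Vmax = 282/378 = 0.7460 = [S]/(Km+[S]).
So Km + [S] = [S]/0.7460 = 3.244 μM, giving Km = 3.244 − 2.42 = 0.824 μM.

0.824 μM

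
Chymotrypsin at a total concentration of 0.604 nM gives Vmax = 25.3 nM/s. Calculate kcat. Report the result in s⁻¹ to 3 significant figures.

41.9 s⁻¹

kcat = Vmax/[E]total = 25.3 nM/s / 0.604 nM = 41.9 s⁻¹.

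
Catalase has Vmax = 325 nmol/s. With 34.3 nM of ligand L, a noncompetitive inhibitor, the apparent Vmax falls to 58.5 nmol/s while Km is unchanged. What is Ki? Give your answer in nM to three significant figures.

7.53 nM

Noncompetitive: Vmax,app = Vmax/α with α = 1 + [I]/Ki.
α = Vmax/Vmax,app = 325/58.5 = 5.556.
Ki = [I]/(α − 1) = 34.3/4.556 = 7.53 nM.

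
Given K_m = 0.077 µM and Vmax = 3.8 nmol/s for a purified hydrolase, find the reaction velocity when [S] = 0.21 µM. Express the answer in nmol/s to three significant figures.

v = Vmax·[S]/(Km + [S]) = 3.8 × 0.21 / (0.077 + 0.21)
  = 0.7980 / 0.2870 = 2.78 nmol/s.

2.78 nmol/s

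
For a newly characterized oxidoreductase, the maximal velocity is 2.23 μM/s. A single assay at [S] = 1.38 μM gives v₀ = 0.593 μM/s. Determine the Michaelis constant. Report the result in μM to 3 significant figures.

3.81 μM

v/Vmax = 0.593/2.23 = 0.2659 = [S]/(Km+[S]).
So Km + [S] = [S]/0.2659 = 5.190 μM, giving Km = 5.190 − 1.38 = 3.81 μM.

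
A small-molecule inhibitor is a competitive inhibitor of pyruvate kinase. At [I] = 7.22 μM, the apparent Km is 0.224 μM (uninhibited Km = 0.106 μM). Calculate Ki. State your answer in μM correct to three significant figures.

Competitive: Km,app = α·Km with α = 1 + [I]/Ki.
α = Km,app/Km = 0.224/0.106 = 2.113.
Ki = [I]/(α − 1) = 7.22/1.113 = 6.49 μM.

6.49 μM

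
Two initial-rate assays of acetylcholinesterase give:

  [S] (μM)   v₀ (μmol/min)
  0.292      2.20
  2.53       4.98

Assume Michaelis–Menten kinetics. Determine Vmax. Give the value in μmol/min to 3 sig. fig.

From v = Vmax[S]/(Km+[S]), each point gives Vmax = v(Km+[S])/[S].
Equating: 2.20(Km+0.292)/0.292 = 4.98(Km+2.53)/2.53.
7.534·Km + 2.20 = 1.968·Km + 4.98, so (7.534 − 1.968)·Km = 4.98 − 2.20.
Km = 2.780/5.566 = 0.499 μM; then Vmax = 2.20(0.499+0.292)/0.292 = 5.96 μmol/min.

5.96 μmol/min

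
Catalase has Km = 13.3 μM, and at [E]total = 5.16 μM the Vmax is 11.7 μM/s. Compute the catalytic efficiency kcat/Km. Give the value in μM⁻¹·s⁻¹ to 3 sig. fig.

kcat = Vmax/[E]total = 11.7/5.16 = 2.27 s⁻¹.
kcat/Km = 2.27/13.3 = 0.170 μM⁻¹·s⁻¹.

0.170 μM⁻¹·s⁻¹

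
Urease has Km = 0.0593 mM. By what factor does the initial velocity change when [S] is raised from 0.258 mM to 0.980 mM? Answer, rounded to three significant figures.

The fractional saturations are [S]/(Km+[S]) = 0.258/0.3173 = 0.8131 and 0.980/1.039 = 0.9429.
v₂/v₁ is just their ratio: 0.9429/0.8131 = 1.16.

1.16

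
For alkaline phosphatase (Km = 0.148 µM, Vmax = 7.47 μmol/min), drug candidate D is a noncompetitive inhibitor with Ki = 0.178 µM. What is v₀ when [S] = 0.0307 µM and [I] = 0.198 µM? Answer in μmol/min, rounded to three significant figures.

α = 1 + [I]/Ki = 1 + 0.198/0.178 = 2.112.
For a noncompetitive inhibitor, Vmax is reduced to Vmax/α while Km is unchanged: Km,app = 0.148 µM, Vmax,app = 3.54 μmol/min.
v = Vmax,app·[S]/(Km,app + [S]) = 3.54 × 0.0307/(0.148 + 0.0307) = 0.608 μmol/min.

0.608 μmol/min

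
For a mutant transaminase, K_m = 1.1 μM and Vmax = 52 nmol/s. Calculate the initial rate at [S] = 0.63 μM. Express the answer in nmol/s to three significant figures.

18.9 nmol/s

v = Vmax·[S]/(Km + [S]) = 52 × 0.63 / (1.1 + 0.63)
  = 32.76 / 1.730 = 18.9 nmol/s.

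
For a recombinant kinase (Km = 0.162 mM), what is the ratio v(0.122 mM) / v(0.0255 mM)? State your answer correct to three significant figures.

Since Vmax cancels, v₂/v₁ = [S]₂(Km+[S]₁) / [S]₁(Km+[S]₂).
= 0.122×(0.162+0.0255) / (0.0255×(0.162+0.122)) = 0.02288/0.007242 = 3.16.

3.16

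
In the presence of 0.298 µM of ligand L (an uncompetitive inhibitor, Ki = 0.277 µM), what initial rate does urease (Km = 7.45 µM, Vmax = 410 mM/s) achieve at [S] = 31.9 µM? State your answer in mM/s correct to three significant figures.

α = 1 + [I]/Ki = 1 + 0.298/0.277 = 2.076.
For an uncompetitive inhibitor, both parameters are divided by α, giving Vmax/α and Km/α: Km,app = 3.59 µM, Vmax,app = 198 mM/s.
v = Vmax,app·[S]/(Km,app + [S]) = 198 × 31.9/(3.59 + 31.9) = 178 mM/s.

178 mM/s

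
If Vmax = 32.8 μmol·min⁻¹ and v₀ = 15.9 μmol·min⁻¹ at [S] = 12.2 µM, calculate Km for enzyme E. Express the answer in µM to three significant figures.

13.0 µM

From v = Vmax[S]/(Km+[S]), Km = [S](Vmax − v)/v.
Km = 12.2 × (32.8 − 15.9) / 15.9 = 206.2/15.9 = 13.0 µM.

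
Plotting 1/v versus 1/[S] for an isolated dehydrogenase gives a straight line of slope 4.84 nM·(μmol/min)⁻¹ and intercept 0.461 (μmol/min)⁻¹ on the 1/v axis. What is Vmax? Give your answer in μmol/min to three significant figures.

2.17 μmol/min

The y-intercept of a Lineweaver–Burk plot equals 1/Vmax, so Vmax = 1/0.461 = 2.17 μmol/min.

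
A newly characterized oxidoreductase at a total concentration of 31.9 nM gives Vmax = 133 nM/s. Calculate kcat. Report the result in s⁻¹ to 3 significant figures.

kcat = Vmax/[E]total = 133 nM/s / 31.9 nM = 4.17 s⁻¹.

4.17 s⁻¹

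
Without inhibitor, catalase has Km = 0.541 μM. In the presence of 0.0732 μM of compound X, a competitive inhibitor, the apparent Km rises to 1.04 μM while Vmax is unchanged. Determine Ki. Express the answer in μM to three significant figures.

0.0794 μM

Competitive: Km,app = α·Km with α = 1 + [I]/Ki.
α = Km,app/Km = 1.04/0.541 = 1.922.
Since α = 1 + [I]/Ki, [I]/Ki = 1.922 − 1 = 0.9224 and Ki = 0.0732/0.9224 = 0.0794 μM.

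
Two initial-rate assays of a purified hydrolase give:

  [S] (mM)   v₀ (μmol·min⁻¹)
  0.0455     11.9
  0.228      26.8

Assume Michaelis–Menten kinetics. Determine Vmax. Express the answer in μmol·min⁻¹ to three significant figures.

From v = Vmax[S]/(Km+[S]), each point gives Vmax = v(Km+[S])/[S].
Equating: 11.9(Km+0.0455)/0.0455 = 26.8(Km+0.228)/0.228.
261.5·Km + 11.9 = 117.5·Km + 26.8, so (261.5 − 117.5)·Km = 26.8 − 11.9.
Km = 14.90/144.0 = 0.103 mM; then Vmax = 11.9(0.103+0.0455)/0.0455 = 39.0 μmol·min⁻¹.

39.0 μmol·min⁻¹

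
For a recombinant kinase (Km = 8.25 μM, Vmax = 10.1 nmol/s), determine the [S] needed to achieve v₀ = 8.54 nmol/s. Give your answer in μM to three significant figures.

Rearranging v = Vmax[S]/(Km+[S]) gives [S] = Km·v/(Vmax − v).
[S] = 8.25 × 8.54 / (10.1 − 8.54) = 70.46/1.560 = 45.2 μM.

45.2 μM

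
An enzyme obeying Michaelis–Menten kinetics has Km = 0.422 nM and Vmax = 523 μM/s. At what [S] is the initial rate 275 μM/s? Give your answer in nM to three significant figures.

0.468 nM

Rearranging v = Vmax[S]/(Km+[S]) gives [S] = Km·v/(Vmax − v).
[S] = 0.422 × 275 / (523 − 275) = 116.0/248.0 = 0.468 nM.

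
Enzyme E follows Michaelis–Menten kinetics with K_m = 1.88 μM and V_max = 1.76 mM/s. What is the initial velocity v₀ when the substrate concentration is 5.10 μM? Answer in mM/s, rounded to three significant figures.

1.29 mM/s

v = Vmax·[S]/(Km + [S]) = 1.76 × 5.10 / (1.88 + 5.10)
  = 8.976 / 6.980 = 1.29 mM/s.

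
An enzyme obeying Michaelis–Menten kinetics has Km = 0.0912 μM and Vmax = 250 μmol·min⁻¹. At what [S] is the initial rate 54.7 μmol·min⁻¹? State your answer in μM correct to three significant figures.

Rearranging v = Vmax[S]/(Km+[S]) gives [S] = Km·v/(Vmax − v).
[S] = 0.0912 × 54.7 / (250 − 54.7) = 4.989/195.3 = 0.0255 μM.

0.0255 μM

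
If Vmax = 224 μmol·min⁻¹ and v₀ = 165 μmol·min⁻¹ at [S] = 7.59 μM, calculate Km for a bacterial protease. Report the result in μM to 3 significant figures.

v/Vmax = 165/224 = 0.7366 = [S]/(Km+[S]).
So Km + [S] = [S]/0.7366 = 10.30 μM, giving Km = 10.30 − 7.59 = 2.71 μM.

2.71 μM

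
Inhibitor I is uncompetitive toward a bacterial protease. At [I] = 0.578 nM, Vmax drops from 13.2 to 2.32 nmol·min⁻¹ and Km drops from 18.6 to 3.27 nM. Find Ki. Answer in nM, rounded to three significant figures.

0.123 nM

Uncompetitive: Vmax,app = Vmax/α (and Km,app = Km/α) with α = 1 + [I]/Ki.
α = Vmax/Vmax,app = 13.2/2.32 = 5.690.
Since α = 1 + [I]/Ki, [I]/Ki = 5.690 − 1 = 4.690 and Ki = 0.578/4.690 = 0.123 nM.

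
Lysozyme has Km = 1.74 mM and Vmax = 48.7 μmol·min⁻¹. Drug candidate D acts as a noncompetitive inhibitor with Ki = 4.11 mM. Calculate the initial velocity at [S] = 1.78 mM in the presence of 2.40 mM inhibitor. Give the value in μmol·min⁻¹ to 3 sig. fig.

15.5 μmol·min⁻¹

α = 1 + [I]/Ki = 1 + 2.40/4.11 = 1.584.
For a noncompetitive inhibitor, Vmax is reduced to Vmax/α while Km is unchanged: Km,app = 1.74 mM, Vmax,app = 30.7 μmol·min⁻¹.
v = Vmax,app·[S]/(Km,app + [S]) = 30.7 × 1.78/(1.74 + 1.78) = 15.5 μmol·min⁻¹.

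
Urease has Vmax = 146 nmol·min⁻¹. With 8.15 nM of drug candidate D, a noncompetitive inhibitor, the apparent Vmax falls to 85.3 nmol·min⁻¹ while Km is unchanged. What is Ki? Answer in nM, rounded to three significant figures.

11.5 nM

Noncompetitive: Vmax,app = Vmax/α with α = 1 + [I]/Ki.
α = Vmax/Vmax,app = 146/85.3 = 1.712.
Ki = [I]/(α − 1) = 8.15/0.7116 = 11.5 nM.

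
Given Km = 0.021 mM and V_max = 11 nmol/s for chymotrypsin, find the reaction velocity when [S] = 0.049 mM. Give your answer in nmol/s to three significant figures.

7.70 nmol/s

v = Vmax·[S]/(Km + [S]) = 11 × 0.049 / (0.021 + 0.049)
  = 0.5390 / 0.07000 = 7.70 nmol/s.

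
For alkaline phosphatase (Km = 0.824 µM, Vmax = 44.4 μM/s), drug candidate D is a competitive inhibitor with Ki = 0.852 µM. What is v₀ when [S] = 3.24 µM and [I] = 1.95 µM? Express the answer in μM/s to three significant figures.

With α = 1 + [I]/Ki = 1 + 1.95/0.852 = 3.289, the competitive rate law is v = Vmax[S] / (αKm + [S]).
v = 44.4×3.24 / (3.289×0.824 + 3.24) = 143.9/5.950 = 24.2 μM/s.

24.2 μM/s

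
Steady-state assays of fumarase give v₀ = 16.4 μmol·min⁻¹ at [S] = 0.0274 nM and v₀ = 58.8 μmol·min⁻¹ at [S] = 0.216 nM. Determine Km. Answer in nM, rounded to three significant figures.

From v = Vmax[S]/(Km+[S]), each point gives Vmax = v(Km+[S])/[S].
Equating: 16.4(Km+0.0274)/0.0274 = 58.8(Km+0.216)/0.216.
598.5·Km + 16.4 = 272.2·Km + 58.8, so (598.5 − 272.2)·Km = 58.8 − 16.4.
Km = 42.40/326.3 = 0.130 nM; then Vmax = 16.4(0.130+0.0274)/0.0274 = 94.2 μmol·min⁻¹.

0.130 nM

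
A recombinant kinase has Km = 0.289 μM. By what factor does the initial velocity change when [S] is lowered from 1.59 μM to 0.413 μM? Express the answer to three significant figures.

0.695

Since Vmax cancels, v₂/v₁ = [S]₂(Km+[S]₁) / [S]₁(Km+[S]₂).
= 0.413×(0.289+1.59) / (1.59×(0.289+0.413)) = 0.7760/1.116 = 0.695.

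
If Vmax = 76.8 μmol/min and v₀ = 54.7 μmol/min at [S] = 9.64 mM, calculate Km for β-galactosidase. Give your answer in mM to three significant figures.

From v = Vmax[S]/(Km+[S]), Km = [S](Vmax − v)/v.
Km = 9.64 × (76.8 − 54.7) / 54.7 = 213.0/54.7 = 3.89 mM.

3.89 mM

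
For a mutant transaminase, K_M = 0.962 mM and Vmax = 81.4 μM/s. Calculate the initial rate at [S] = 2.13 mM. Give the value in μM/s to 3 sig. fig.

[S]/(Km+[S]) = 2.13/3.092 = 0.6889, the fractional saturation.
v = 0.6889 × Vmax = 0.6889 × 81.4 = 56.1 μM/s.

56.1 μM/s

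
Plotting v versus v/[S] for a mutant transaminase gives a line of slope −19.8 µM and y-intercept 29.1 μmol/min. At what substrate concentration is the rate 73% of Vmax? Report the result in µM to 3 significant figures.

The Eadie–Hofstee slope gives Km = 19.8 µM (slope = −Km).
v/Vmax = [S]/(Km+[S]) = 0.73 ⇒ [S] = Km·0.73/(1−0.73) = 19.8 × 2.704 = 53.5 µM.

53.5 µM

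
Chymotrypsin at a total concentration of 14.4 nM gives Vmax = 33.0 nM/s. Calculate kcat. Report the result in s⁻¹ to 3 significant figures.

kcat = Vmax/[E]total = 33.0 nM/s / 14.4 nM = 2.29 s⁻¹.

2.29 s⁻¹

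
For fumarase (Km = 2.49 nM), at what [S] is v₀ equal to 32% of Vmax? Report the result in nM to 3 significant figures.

1.17 nM

v/Vmax = [S]/(Km+[S]) = 0.32, so [S] = Km·0.32/(1 − 0.32) = 2.49 × 0.4706.
[S] = 1.17 nM.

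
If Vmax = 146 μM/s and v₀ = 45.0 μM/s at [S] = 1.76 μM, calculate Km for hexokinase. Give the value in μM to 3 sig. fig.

3.95 μM

From v = Vmax[S]/(Km+[S]), Km = [S](Vmax − v)/v.
Km = 1.76 × (146 − 45.0) / 45.0 = 177.8/45.0 = 3.95 μM.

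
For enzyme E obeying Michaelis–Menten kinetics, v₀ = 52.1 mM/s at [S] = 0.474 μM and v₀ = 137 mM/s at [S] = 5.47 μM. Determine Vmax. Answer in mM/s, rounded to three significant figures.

From v = Vmax[S]/(Km+[S]), each point gives Vmax = v(Km+[S])/[S].
Equating: 52.1(Km+0.474)/0.474 = 137(Km+5.47)/5.47.
109.9·Km + 52.1 = 25.05·Km + 137, so (109.9 − 25.05)·Km = 137 − 52.1.
Km = 84.90/84.87 = 1.00 μM; then Vmax = 52.1(1.00+0.474)/0.474 = 162 mM/s.

162 mM/s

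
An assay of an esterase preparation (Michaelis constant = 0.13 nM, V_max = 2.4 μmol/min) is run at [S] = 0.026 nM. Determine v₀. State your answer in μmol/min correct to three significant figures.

0.400 μmol/min

v = Vmax·[S]/(Km + [S]) = 2.4 × 0.026 / (0.13 + 0.026)
  = 0.06240 / 0.1560 = 0.400 μmol/min.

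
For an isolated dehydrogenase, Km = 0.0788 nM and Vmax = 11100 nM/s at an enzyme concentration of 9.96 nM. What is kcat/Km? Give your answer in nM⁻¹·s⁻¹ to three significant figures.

14100 nM⁻¹·s⁻¹

kcat = Vmax/[E]total = 11100/9.96 = 1110 s⁻¹.
kcat/Km = 1110/0.0788 = 14100 nM⁻¹·s⁻¹.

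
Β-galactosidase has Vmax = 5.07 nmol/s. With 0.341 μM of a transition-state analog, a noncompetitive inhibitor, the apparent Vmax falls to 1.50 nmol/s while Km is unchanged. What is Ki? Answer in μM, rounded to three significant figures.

0.143 μM

Noncompetitive: Vmax,app = Vmax/α with α = 1 + [I]/Ki.
α = Vmax/Vmax,app = 5.07/1.50 = 3.380.
Ki = [I]/(α − 1) = 0.341/2.380 = 0.143 μM.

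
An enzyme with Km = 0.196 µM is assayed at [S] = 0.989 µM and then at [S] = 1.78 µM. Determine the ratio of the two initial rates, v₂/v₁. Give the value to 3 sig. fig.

1.08

The fractional saturations are [S]/(Km+[S]) = 0.989/1.185 = 0.8346 and 1.78/1.976 = 0.9008.
v₂/v₁ is just their ratio: 0.9008/0.8346 = 1.08.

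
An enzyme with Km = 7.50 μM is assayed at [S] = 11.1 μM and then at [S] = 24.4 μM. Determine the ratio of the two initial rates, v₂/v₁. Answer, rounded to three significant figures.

The fractional saturations are [S]/(Km+[S]) = 11.1/18.60 = 0.5968 and 24.4/31.90 = 0.7649.
v₂/v₁ is just their ratio: 0.7649/0.5968 = 1.28.

1.28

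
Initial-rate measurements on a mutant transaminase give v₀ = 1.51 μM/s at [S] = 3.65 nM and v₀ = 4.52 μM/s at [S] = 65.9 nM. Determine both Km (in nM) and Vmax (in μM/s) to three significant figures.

Km = 8.72 nM; Vmax = 5.12 μM/s

In reciprocal form, 1/v = (Km/Vmax)·(1/[S]) + 1/Vmax. The two points give (1/[S], 1/v) = (0.2740, 0.6623) and (0.01517, 0.2212).
Slope = (0.6623 − 0.2212)/(0.2740 − 0.01517) = 1.704; intercept = 0.6623 − 1.704×0.2740 = 0.1954.
Vmax = 1/intercept = 5.12 μM/s; Km = slope × Vmax = 1.704 × 5.12 = 8.72 nM.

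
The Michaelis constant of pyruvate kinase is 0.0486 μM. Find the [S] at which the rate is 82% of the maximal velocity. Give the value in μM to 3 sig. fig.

0.221 μM

v/Vmax = [S]/(Km+[S]) = 0.82, so [S] = Km·0.82/(1 − 0.82) = 0.0486 × 4.556.
[S] = 0.221 μM.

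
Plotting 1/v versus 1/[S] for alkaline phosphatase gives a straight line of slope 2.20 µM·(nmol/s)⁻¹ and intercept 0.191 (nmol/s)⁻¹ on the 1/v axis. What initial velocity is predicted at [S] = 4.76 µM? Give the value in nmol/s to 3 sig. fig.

1.53 nmol/s

The y-intercept is 1/Vmax, so Vmax = 1/0.191 = 5.24 nmol/s.
The slope is Km/Vmax, so Km = 2.20 × 5.24 = 11.5 µM.
Then v = 5.24 × 4.76/(11.5 + 4.76) = 1.53 nmol/s.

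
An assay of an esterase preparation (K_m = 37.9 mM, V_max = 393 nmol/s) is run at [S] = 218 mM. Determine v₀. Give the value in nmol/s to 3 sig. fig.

v = Vmax·[S]/(Km + [S]) = 393 × 218 / (37.9 + 218)
  = 85670 / 255.9 = 335 nmol/s.

335 nmol/s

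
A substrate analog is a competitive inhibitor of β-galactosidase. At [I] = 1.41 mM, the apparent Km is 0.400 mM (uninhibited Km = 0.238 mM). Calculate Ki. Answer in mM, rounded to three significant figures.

2.07 mM

Competitive: Km,app = α·Km with α = 1 + [I]/Ki.
α = Km,app/Km = 0.400/0.238 = 1.681.
Since α = 1 + [I]/Ki, [I]/Ki = 1.681 − 1 = 0.6807 and Ki = 1.41/0.6807 = 2.07 mM.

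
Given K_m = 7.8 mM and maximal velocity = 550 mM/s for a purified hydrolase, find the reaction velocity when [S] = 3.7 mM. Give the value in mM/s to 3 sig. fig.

v = Vmax·[S]/(Km + [S]) = 550 × 3.7 / (7.8 + 3.7)
  = 2035 / 11.50 = 177 mM/s.

177 mM/s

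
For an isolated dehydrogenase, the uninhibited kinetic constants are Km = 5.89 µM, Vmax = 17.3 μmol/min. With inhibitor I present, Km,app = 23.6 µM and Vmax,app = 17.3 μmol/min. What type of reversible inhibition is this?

competitive

Km increases (5.89 → 23.6 µM) while Vmax is unchanged — the hallmark of competitive inhibition.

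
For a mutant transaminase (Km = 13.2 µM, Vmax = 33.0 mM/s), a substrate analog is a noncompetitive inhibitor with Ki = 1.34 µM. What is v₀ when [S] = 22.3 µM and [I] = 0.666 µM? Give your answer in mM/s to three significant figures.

α = 1 + [I]/Ki = 1 + 0.666/1.34 = 1.497.
For a noncompetitive inhibitor, Vmax is reduced to Vmax/α while Km is unchanged: Km,app = 13.2 µM, Vmax,app = 22.0 mM/s.
v = Vmax,app·[S]/(Km,app + [S]) = 22.0 × 22.3/(13.2 + 22.3) = 13.8 mM/s.

13.8 mM/s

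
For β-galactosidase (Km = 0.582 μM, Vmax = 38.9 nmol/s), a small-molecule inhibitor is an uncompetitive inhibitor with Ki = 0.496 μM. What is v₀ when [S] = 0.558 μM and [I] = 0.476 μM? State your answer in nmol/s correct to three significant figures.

13.0 nmol/s

With α = 1 + [I]/Ki = 1 + 0.476/0.496 = 1.960, the uncompetitive rate law is v = (Vmax/α)·[S] / (Km/α + [S]).
v = (38.9/1.960)×0.558 / (0.582/1.960 + 0.558) = 11.08/0.8550 = 13.0 nmol/s.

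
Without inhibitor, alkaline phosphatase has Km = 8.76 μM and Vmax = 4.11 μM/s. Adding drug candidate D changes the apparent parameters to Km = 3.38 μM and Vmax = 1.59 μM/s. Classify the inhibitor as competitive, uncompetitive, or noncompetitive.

Both Km and Vmax decrease by the same factor (~2.59-fold) — characteristic of uncompetitive inhibition.

uncompetitive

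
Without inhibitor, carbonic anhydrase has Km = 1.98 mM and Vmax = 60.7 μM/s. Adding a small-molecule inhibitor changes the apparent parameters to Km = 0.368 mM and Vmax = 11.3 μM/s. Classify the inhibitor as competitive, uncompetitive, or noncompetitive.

Both Km and Vmax decrease by the same factor (~5.38-fold) — characteristic of uncompetitive inhibition.

uncompetitive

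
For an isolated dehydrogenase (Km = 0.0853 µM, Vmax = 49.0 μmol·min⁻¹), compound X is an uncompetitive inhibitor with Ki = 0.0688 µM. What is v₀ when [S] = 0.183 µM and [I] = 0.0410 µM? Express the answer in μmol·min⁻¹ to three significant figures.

23.8 μmol·min⁻¹

α = 1 + [I]/Ki = 1 + 0.0410/0.0688 = 1.596.
For an uncompetitive inhibitor, both parameters are divided by α, giving Vmax/α and Km/α: Km,app = 0.0534 µM, Vmax,app = 30.7 μmol·min⁻¹.
v = Vmax,app·[S]/(Km,app + [S]) = 30.7 × 0.183/(0.0534 + 0.183) = 23.8 μmol·min⁻¹.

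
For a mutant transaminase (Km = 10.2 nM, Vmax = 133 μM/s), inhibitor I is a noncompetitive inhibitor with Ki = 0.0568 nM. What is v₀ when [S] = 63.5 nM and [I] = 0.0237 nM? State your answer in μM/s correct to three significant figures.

α = 1 + [I]/Ki = 1 + 0.0237/0.0568 = 1.417.
For a noncompetitive inhibitor, Vmax is reduced to Vmax/α while Km is unchanged: Km,app = 10.2 nM, Vmax,app = 93.8 μM/s.
v = Vmax,app·[S]/(Km,app + [S]) = 93.8 × 63.5/(10.2 + 63.5) = 80.9 μM/s.

80.9 μM/s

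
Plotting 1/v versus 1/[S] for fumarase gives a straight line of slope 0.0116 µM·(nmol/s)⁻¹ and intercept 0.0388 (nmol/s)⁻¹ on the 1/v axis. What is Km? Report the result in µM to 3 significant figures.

0.299 µM

y-intercept = 1/Vmax ⇒ Vmax = 25.8 nmol/s; slope = Km/Vmax ⇒ Km = slope × Vmax.
Km = 0.0116 × 25.8 = 0.299 µM.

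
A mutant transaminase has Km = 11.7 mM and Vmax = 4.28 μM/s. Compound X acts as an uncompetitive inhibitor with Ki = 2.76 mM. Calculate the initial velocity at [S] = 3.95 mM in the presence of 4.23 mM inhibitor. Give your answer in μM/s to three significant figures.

0.779 μM/s

With α = 1 + [I]/Ki = 1 + 4.23/2.76 = 2.533, the uncompetitive rate law is v = (Vmax/α)·[S] / (Km/α + [S]).
v = (4.28/2.533)×3.95 / (11.7/2.533 + 3.95) = 6.675/8.570 = 0.779 μM/s.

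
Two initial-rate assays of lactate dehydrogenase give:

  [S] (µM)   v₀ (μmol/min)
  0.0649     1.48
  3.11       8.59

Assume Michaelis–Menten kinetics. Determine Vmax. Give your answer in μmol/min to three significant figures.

In reciprocal form, 1/v = (Km/Vmax)·(1/[S]) + 1/Vmax. The two points give (1/[S], 1/v) = (15.41, 0.6757) and (0.3215, 0.1164).
Slope = (0.6757 − 0.1164)/(15.41 − 0.3215) = 0.03707; intercept = 0.6757 − 0.03707×15.41 = 0.1045.
Vmax = 1/intercept = 9.57 μmol/min; Km = slope × Vmax = 0.03707 × 9.57 = 0.355 µM.

9.57 μmol/min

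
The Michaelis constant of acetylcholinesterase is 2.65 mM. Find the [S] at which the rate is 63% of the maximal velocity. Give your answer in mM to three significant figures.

v/Vmax = [S]/(Km+[S]) = 0.63, so [S] = Km·0.63/(1 − 0.63) = 2.65 × 1.703.
[S] = 4.51 mM.

4.51 mM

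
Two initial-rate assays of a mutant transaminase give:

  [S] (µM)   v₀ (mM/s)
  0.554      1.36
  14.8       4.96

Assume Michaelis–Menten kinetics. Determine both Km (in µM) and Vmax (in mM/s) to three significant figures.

From v = Vmax[S]/(Km+[S]), each point gives Vmax = v(Km+[S])/[S].
Equating: 1.36(Km+0.554)/0.554 = 4.96(Km+14.8)/14.8.
2.455·Km + 1.36 = 0.3351·Km + 4.96, so (2.455 − 0.3351)·Km = 4.96 − 1.36.
Km = 3.600/2.120 = 1.70 µM; then Vmax = 1.36(1.70+0.554)/0.554 = 5.53 mM/s.

Km = 1.70 µM; Vmax = 5.53 mM/s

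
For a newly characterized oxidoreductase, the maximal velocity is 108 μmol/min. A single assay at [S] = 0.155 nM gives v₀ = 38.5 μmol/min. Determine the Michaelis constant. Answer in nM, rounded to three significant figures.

0.280 nM

v/Vmax = 38.5/108 = 0.3565 = [S]/(Km+[S]).
So Km + [S] = [S]/0.3565 = 0.4348 nM, giving Km = 0.4348 − 0.155 = 0.280 nM.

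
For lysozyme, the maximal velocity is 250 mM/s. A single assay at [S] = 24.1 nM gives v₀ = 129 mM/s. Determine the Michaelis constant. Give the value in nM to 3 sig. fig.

From v = Vmax[S]/(Km+[S]), Km = [S](Vmax − v)/v.
Km = 24.1 × (250 − 129) / 129 = 2916/129 = 22.6 nM.

22.6 nM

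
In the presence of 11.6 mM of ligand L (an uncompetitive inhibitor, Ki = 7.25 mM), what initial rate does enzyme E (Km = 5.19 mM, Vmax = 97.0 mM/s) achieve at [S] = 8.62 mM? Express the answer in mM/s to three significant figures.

30.3 mM/s

α = 1 + [I]/Ki = 1 + 11.6/7.25 = 2.600.
For an uncompetitive inhibitor, both parameters are divided by α, giving Vmax/α and Km/α: Km,app = 2.00 mM, Vmax,app = 37.3 mM/s.
v = Vmax,app·[S]/(Km,app + [S]) = 37.3 × 8.62/(2.00 + 8.62) = 30.3 mM/s.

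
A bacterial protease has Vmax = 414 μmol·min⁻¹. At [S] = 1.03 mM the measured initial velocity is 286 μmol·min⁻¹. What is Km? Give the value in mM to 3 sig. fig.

0.461 mM

From v = Vmax[S]/(Km+[S]), Km = [S](Vmax − v)/v.
Km = 1.03 × (414 − 286) / 286 = 131.8/286 = 0.461 mM.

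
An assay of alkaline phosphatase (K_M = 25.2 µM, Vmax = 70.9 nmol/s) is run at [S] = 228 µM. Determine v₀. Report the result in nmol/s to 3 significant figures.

63.8 nmol/s

[S]/(Km+[S]) = 228/253.2 = 0.9005, the fractional saturation.
v = 0.9005 × Vmax = 0.9005 × 70.9 = 63.8 nmol/s.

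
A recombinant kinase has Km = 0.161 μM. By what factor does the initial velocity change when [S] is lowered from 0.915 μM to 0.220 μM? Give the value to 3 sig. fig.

The fractional saturations are [S]/(Km+[S]) = 0.915/1.076 = 0.8504 and 0.220/0.3810 = 0.5774.
v₂/v₁ is just their ratio: 0.5774/0.8504 = 0.679.

0.679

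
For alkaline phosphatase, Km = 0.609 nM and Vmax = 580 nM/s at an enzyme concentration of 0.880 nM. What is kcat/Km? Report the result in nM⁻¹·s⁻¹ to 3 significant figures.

1080 nM⁻¹·s⁻¹

kcat = Vmax/[E]total = 580/0.880 = 659 s⁻¹.
kcat/Km = 659/0.609 = 1080 nM⁻¹·s⁻¹.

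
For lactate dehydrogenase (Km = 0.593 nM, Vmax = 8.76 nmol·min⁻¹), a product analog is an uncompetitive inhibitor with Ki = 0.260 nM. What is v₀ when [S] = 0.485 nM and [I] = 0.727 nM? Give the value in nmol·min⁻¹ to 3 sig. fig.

With α = 1 + [I]/Ki = 1 + 0.727/0.260 = 3.796, the uncompetitive rate law is v = (Vmax/α)·[S] / (Km/α + [S]).
v = (8.76/3.796)×0.485 / (0.593/3.796 + 0.485) = 1.119/0.6412 = 1.75 nmol·min⁻¹.

1.75 nmol·min⁻¹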